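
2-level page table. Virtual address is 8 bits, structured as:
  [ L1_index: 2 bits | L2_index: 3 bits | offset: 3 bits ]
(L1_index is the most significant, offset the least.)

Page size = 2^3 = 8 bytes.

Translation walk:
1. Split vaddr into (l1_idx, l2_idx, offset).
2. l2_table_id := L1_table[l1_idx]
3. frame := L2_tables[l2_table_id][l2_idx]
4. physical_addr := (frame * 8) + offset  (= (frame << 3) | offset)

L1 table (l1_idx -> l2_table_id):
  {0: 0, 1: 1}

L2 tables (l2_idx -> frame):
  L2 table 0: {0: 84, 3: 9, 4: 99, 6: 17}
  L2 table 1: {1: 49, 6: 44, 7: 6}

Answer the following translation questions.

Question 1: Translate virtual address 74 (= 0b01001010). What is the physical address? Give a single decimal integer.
vaddr = 74 = 0b01001010
Split: l1_idx=1, l2_idx=1, offset=2
L1[1] = 1
L2[1][1] = 49
paddr = 49 * 8 + 2 = 394

Answer: 394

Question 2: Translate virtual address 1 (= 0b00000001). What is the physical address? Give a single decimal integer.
Answer: 673

Derivation:
vaddr = 1 = 0b00000001
Split: l1_idx=0, l2_idx=0, offset=1
L1[0] = 0
L2[0][0] = 84
paddr = 84 * 8 + 1 = 673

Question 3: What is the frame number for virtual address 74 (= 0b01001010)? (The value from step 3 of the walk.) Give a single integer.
vaddr = 74: l1_idx=1, l2_idx=1
L1[1] = 1; L2[1][1] = 49

Answer: 49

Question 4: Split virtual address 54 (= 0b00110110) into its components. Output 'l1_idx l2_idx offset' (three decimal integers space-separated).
vaddr = 54 = 0b00110110
  top 2 bits -> l1_idx = 0
  next 3 bits -> l2_idx = 6
  bottom 3 bits -> offset = 6

Answer: 0 6 6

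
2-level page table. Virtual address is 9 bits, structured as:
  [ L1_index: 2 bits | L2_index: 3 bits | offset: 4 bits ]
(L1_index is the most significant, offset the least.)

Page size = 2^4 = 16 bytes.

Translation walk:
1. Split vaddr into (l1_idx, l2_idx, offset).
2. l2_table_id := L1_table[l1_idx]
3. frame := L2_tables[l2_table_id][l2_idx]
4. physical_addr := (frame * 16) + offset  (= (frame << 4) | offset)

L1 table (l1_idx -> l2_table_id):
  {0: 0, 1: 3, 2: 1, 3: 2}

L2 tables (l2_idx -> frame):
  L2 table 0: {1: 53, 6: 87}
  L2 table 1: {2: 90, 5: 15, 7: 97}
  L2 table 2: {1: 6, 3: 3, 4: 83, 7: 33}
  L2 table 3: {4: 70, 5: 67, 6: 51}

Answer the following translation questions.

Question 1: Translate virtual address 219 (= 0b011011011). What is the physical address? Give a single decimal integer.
Answer: 1083

Derivation:
vaddr = 219 = 0b011011011
Split: l1_idx=1, l2_idx=5, offset=11
L1[1] = 3
L2[3][5] = 67
paddr = 67 * 16 + 11 = 1083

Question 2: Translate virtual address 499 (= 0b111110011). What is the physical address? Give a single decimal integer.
vaddr = 499 = 0b111110011
Split: l1_idx=3, l2_idx=7, offset=3
L1[3] = 2
L2[2][7] = 33
paddr = 33 * 16 + 3 = 531

Answer: 531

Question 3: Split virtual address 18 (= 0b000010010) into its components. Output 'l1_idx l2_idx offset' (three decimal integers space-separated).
Answer: 0 1 2

Derivation:
vaddr = 18 = 0b000010010
  top 2 bits -> l1_idx = 0
  next 3 bits -> l2_idx = 1
  bottom 4 bits -> offset = 2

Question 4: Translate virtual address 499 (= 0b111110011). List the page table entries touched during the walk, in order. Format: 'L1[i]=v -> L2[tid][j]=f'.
vaddr = 499 = 0b111110011
Split: l1_idx=3, l2_idx=7, offset=3

Answer: L1[3]=2 -> L2[2][7]=33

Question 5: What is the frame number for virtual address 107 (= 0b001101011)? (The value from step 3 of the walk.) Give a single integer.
Answer: 87

Derivation:
vaddr = 107: l1_idx=0, l2_idx=6
L1[0] = 0; L2[0][6] = 87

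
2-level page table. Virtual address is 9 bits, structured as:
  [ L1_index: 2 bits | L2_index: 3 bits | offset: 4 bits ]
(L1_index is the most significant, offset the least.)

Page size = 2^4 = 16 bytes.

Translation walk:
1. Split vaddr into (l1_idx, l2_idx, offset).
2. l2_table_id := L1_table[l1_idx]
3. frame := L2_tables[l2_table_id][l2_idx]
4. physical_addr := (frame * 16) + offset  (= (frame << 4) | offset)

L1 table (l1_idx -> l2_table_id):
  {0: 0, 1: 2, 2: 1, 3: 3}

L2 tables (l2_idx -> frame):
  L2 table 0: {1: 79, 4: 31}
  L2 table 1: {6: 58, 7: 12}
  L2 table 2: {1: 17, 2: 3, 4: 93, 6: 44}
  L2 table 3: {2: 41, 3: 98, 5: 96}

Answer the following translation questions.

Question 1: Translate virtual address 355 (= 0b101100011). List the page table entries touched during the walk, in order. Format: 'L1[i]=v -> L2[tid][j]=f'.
Answer: L1[2]=1 -> L2[1][6]=58

Derivation:
vaddr = 355 = 0b101100011
Split: l1_idx=2, l2_idx=6, offset=3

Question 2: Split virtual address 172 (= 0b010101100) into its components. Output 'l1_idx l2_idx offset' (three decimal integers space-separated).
Answer: 1 2 12

Derivation:
vaddr = 172 = 0b010101100
  top 2 bits -> l1_idx = 1
  next 3 bits -> l2_idx = 2
  bottom 4 bits -> offset = 12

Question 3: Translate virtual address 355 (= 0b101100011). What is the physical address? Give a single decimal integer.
vaddr = 355 = 0b101100011
Split: l1_idx=2, l2_idx=6, offset=3
L1[2] = 1
L2[1][6] = 58
paddr = 58 * 16 + 3 = 931

Answer: 931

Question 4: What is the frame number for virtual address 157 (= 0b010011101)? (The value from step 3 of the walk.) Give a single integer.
Answer: 17

Derivation:
vaddr = 157: l1_idx=1, l2_idx=1
L1[1] = 2; L2[2][1] = 17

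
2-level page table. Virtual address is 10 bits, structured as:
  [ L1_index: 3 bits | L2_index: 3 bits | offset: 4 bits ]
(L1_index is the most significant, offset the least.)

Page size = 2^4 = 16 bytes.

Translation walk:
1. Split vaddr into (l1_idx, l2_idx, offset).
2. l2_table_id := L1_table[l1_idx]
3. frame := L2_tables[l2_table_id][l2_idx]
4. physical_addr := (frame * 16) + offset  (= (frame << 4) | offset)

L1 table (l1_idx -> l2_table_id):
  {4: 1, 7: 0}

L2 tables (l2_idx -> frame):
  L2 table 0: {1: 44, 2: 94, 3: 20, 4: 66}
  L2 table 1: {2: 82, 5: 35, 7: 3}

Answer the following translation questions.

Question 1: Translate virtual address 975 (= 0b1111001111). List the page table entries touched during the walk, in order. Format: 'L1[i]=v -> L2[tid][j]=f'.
vaddr = 975 = 0b1111001111
Split: l1_idx=7, l2_idx=4, offset=15

Answer: L1[7]=0 -> L2[0][4]=66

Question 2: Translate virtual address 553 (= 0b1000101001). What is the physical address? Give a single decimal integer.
Answer: 1321

Derivation:
vaddr = 553 = 0b1000101001
Split: l1_idx=4, l2_idx=2, offset=9
L1[4] = 1
L2[1][2] = 82
paddr = 82 * 16 + 9 = 1321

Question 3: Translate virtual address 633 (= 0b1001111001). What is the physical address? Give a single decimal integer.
Answer: 57

Derivation:
vaddr = 633 = 0b1001111001
Split: l1_idx=4, l2_idx=7, offset=9
L1[4] = 1
L2[1][7] = 3
paddr = 3 * 16 + 9 = 57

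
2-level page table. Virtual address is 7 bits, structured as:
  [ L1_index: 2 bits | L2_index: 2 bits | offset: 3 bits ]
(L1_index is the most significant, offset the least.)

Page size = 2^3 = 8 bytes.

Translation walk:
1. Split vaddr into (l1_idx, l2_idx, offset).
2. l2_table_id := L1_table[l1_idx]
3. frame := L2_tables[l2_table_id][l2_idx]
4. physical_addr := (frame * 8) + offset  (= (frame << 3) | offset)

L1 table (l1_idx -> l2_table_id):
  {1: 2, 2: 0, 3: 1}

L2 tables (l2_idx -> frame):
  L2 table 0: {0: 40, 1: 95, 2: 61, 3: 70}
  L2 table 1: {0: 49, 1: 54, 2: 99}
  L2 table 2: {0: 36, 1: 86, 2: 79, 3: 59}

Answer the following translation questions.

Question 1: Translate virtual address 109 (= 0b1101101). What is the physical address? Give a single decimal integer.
vaddr = 109 = 0b1101101
Split: l1_idx=3, l2_idx=1, offset=5
L1[3] = 1
L2[1][1] = 54
paddr = 54 * 8 + 5 = 437

Answer: 437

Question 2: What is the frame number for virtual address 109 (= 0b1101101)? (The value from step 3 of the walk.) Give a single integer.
vaddr = 109: l1_idx=3, l2_idx=1
L1[3] = 1; L2[1][1] = 54

Answer: 54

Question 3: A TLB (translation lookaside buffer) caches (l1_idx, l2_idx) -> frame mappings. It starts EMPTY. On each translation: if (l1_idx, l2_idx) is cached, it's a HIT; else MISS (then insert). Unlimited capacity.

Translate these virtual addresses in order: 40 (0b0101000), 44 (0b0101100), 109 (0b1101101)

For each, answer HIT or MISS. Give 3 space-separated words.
vaddr=40: (1,1) not in TLB -> MISS, insert
vaddr=44: (1,1) in TLB -> HIT
vaddr=109: (3,1) not in TLB -> MISS, insert

Answer: MISS HIT MISS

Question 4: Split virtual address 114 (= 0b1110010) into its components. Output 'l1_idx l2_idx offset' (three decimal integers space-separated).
Answer: 3 2 2

Derivation:
vaddr = 114 = 0b1110010
  top 2 bits -> l1_idx = 3
  next 2 bits -> l2_idx = 2
  bottom 3 bits -> offset = 2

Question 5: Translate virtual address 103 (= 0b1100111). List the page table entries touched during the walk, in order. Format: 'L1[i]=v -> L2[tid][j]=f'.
Answer: L1[3]=1 -> L2[1][0]=49

Derivation:
vaddr = 103 = 0b1100111
Split: l1_idx=3, l2_idx=0, offset=7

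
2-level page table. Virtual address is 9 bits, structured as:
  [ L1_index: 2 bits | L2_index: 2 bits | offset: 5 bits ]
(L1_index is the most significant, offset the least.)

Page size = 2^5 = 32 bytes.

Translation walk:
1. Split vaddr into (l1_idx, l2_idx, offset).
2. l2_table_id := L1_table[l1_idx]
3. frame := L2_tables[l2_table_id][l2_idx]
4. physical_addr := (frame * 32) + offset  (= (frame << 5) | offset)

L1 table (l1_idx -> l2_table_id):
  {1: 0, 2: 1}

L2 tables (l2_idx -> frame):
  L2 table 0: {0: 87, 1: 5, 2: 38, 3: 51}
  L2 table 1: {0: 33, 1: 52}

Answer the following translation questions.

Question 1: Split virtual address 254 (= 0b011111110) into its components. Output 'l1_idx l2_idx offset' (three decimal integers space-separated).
vaddr = 254 = 0b011111110
  top 2 bits -> l1_idx = 1
  next 2 bits -> l2_idx = 3
  bottom 5 bits -> offset = 30

Answer: 1 3 30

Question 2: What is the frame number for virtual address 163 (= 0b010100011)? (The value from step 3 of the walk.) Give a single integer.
vaddr = 163: l1_idx=1, l2_idx=1
L1[1] = 0; L2[0][1] = 5

Answer: 5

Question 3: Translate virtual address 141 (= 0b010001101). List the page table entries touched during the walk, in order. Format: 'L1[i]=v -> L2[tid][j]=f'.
vaddr = 141 = 0b010001101
Split: l1_idx=1, l2_idx=0, offset=13

Answer: L1[1]=0 -> L2[0][0]=87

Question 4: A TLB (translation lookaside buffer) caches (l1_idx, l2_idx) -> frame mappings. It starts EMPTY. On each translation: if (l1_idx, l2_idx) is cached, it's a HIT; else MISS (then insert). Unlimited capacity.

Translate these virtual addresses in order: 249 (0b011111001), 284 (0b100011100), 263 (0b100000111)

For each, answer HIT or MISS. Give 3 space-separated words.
vaddr=249: (1,3) not in TLB -> MISS, insert
vaddr=284: (2,0) not in TLB -> MISS, insert
vaddr=263: (2,0) in TLB -> HIT

Answer: MISS MISS HIT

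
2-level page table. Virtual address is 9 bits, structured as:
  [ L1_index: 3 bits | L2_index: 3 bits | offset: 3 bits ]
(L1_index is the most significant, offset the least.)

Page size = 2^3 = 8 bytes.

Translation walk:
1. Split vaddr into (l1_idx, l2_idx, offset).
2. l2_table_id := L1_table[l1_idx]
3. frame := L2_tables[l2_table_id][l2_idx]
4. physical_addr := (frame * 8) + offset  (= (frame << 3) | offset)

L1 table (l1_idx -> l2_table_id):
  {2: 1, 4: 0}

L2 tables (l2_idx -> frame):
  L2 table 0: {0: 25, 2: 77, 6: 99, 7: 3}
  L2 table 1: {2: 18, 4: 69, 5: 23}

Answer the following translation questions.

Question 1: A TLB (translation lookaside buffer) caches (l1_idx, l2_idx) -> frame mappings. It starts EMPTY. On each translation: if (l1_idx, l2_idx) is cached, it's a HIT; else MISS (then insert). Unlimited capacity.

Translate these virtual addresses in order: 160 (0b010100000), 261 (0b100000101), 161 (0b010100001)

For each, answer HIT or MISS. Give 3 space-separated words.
vaddr=160: (2,4) not in TLB -> MISS, insert
vaddr=261: (4,0) not in TLB -> MISS, insert
vaddr=161: (2,4) in TLB -> HIT

Answer: MISS MISS HIT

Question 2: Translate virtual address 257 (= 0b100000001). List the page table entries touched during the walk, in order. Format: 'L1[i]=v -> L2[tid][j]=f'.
Answer: L1[4]=0 -> L2[0][0]=25

Derivation:
vaddr = 257 = 0b100000001
Split: l1_idx=4, l2_idx=0, offset=1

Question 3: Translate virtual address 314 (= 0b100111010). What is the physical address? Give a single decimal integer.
Answer: 26

Derivation:
vaddr = 314 = 0b100111010
Split: l1_idx=4, l2_idx=7, offset=2
L1[4] = 0
L2[0][7] = 3
paddr = 3 * 8 + 2 = 26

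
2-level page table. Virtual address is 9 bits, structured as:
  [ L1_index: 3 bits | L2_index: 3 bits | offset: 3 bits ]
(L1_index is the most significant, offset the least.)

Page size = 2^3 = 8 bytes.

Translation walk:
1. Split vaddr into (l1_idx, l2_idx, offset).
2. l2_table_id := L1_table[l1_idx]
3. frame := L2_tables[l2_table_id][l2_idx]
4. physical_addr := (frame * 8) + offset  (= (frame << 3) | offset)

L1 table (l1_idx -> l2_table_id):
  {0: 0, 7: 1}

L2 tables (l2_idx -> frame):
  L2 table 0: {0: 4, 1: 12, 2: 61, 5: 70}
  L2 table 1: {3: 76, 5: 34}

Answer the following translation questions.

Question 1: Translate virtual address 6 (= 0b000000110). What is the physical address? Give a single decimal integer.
Answer: 38

Derivation:
vaddr = 6 = 0b000000110
Split: l1_idx=0, l2_idx=0, offset=6
L1[0] = 0
L2[0][0] = 4
paddr = 4 * 8 + 6 = 38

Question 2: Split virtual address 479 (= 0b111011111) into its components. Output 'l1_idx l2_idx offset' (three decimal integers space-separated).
Answer: 7 3 7

Derivation:
vaddr = 479 = 0b111011111
  top 3 bits -> l1_idx = 7
  next 3 bits -> l2_idx = 3
  bottom 3 bits -> offset = 7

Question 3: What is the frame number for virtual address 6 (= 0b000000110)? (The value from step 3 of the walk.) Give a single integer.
vaddr = 6: l1_idx=0, l2_idx=0
L1[0] = 0; L2[0][0] = 4

Answer: 4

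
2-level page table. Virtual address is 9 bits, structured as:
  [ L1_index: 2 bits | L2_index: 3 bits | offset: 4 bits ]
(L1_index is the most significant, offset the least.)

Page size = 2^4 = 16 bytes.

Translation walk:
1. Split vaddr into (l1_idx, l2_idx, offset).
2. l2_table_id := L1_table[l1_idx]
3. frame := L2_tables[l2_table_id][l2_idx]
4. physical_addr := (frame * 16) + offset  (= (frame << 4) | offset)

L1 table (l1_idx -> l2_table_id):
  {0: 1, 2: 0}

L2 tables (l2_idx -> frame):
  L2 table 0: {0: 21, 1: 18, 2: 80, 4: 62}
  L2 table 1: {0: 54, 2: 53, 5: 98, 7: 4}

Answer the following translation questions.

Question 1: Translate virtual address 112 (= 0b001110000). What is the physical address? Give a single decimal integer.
Answer: 64

Derivation:
vaddr = 112 = 0b001110000
Split: l1_idx=0, l2_idx=7, offset=0
L1[0] = 1
L2[1][7] = 4
paddr = 4 * 16 + 0 = 64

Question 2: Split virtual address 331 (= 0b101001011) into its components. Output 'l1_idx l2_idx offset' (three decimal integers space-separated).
vaddr = 331 = 0b101001011
  top 2 bits -> l1_idx = 2
  next 3 bits -> l2_idx = 4
  bottom 4 bits -> offset = 11

Answer: 2 4 11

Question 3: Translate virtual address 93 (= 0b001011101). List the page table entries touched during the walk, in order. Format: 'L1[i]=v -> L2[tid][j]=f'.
vaddr = 93 = 0b001011101
Split: l1_idx=0, l2_idx=5, offset=13

Answer: L1[0]=1 -> L2[1][5]=98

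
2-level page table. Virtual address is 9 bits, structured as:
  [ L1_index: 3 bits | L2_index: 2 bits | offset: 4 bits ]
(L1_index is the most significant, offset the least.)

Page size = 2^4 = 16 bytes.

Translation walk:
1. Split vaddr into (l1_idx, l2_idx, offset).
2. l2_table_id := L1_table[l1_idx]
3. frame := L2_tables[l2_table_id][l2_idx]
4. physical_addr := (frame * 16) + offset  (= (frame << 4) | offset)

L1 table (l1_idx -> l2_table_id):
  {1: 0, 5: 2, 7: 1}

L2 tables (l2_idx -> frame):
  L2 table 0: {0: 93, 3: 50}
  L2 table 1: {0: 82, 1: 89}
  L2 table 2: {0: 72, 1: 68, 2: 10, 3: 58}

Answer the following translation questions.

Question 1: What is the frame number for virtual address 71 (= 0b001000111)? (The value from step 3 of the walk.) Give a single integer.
vaddr = 71: l1_idx=1, l2_idx=0
L1[1] = 0; L2[0][0] = 93

Answer: 93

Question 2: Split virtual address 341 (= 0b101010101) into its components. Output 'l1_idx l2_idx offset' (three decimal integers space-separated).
vaddr = 341 = 0b101010101
  top 3 bits -> l1_idx = 5
  next 2 bits -> l2_idx = 1
  bottom 4 bits -> offset = 5

Answer: 5 1 5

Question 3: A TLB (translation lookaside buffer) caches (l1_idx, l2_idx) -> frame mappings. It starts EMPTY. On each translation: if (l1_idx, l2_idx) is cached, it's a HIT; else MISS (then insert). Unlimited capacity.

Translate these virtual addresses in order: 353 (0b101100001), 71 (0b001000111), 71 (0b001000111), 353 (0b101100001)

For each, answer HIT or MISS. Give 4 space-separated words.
Answer: MISS MISS HIT HIT

Derivation:
vaddr=353: (5,2) not in TLB -> MISS, insert
vaddr=71: (1,0) not in TLB -> MISS, insert
vaddr=71: (1,0) in TLB -> HIT
vaddr=353: (5,2) in TLB -> HIT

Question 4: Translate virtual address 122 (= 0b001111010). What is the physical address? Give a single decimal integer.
vaddr = 122 = 0b001111010
Split: l1_idx=1, l2_idx=3, offset=10
L1[1] = 0
L2[0][3] = 50
paddr = 50 * 16 + 10 = 810

Answer: 810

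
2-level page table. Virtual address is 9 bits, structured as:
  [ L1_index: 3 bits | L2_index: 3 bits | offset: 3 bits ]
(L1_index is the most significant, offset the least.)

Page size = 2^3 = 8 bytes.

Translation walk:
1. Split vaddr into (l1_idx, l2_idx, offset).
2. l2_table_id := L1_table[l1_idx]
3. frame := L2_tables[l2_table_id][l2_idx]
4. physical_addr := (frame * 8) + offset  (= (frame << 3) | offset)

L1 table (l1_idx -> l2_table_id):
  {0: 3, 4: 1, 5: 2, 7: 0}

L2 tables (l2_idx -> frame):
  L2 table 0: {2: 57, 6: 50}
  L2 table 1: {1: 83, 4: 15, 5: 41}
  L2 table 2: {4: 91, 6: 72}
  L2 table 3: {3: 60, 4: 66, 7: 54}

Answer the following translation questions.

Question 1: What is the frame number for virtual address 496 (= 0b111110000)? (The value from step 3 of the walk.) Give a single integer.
Answer: 50

Derivation:
vaddr = 496: l1_idx=7, l2_idx=6
L1[7] = 0; L2[0][6] = 50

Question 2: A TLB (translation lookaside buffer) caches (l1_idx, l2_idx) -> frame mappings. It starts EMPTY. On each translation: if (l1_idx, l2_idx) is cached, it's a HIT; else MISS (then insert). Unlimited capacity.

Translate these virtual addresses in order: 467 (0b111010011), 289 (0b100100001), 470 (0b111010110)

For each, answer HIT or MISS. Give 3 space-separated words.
Answer: MISS MISS HIT

Derivation:
vaddr=467: (7,2) not in TLB -> MISS, insert
vaddr=289: (4,4) not in TLB -> MISS, insert
vaddr=470: (7,2) in TLB -> HIT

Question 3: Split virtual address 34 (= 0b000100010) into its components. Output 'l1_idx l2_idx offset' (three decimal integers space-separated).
vaddr = 34 = 0b000100010
  top 3 bits -> l1_idx = 0
  next 3 bits -> l2_idx = 4
  bottom 3 bits -> offset = 2

Answer: 0 4 2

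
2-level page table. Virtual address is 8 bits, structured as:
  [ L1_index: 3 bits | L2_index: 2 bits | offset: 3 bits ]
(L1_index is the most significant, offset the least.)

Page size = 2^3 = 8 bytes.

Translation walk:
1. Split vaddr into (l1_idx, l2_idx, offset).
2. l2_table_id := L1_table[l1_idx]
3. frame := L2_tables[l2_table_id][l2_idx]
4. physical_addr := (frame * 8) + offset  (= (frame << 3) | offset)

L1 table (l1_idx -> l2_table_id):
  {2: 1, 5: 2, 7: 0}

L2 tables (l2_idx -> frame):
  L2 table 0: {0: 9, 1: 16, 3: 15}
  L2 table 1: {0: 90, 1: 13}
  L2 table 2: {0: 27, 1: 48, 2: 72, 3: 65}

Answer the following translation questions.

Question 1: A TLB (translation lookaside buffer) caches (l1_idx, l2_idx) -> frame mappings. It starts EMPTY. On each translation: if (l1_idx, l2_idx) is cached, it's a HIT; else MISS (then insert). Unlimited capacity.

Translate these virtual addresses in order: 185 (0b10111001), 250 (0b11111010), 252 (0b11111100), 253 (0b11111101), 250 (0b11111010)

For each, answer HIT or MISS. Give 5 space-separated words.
Answer: MISS MISS HIT HIT HIT

Derivation:
vaddr=185: (5,3) not in TLB -> MISS, insert
vaddr=250: (7,3) not in TLB -> MISS, insert
vaddr=252: (7,3) in TLB -> HIT
vaddr=253: (7,3) in TLB -> HIT
vaddr=250: (7,3) in TLB -> HIT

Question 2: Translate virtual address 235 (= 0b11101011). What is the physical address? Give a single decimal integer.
vaddr = 235 = 0b11101011
Split: l1_idx=7, l2_idx=1, offset=3
L1[7] = 0
L2[0][1] = 16
paddr = 16 * 8 + 3 = 131

Answer: 131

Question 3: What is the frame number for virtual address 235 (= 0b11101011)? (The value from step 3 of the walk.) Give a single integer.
Answer: 16

Derivation:
vaddr = 235: l1_idx=7, l2_idx=1
L1[7] = 0; L2[0][1] = 16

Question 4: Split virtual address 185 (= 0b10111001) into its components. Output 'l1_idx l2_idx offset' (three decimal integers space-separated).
vaddr = 185 = 0b10111001
  top 3 bits -> l1_idx = 5
  next 2 bits -> l2_idx = 3
  bottom 3 bits -> offset = 1

Answer: 5 3 1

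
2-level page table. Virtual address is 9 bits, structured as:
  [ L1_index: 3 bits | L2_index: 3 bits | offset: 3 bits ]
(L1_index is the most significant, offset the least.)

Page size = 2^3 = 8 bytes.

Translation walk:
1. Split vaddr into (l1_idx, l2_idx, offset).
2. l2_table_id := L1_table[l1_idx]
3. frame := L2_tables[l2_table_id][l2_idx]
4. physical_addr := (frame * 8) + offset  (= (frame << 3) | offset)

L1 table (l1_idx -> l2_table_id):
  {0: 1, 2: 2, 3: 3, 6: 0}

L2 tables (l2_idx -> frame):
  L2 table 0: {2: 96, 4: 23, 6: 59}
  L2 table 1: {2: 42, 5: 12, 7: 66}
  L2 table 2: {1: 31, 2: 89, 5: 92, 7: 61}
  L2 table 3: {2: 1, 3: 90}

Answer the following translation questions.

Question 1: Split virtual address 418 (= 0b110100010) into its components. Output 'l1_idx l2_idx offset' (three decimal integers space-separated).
vaddr = 418 = 0b110100010
  top 3 bits -> l1_idx = 6
  next 3 bits -> l2_idx = 4
  bottom 3 bits -> offset = 2

Answer: 6 4 2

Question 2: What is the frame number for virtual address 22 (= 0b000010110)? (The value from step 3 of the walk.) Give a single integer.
vaddr = 22: l1_idx=0, l2_idx=2
L1[0] = 1; L2[1][2] = 42

Answer: 42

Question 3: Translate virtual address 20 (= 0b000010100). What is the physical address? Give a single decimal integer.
Answer: 340

Derivation:
vaddr = 20 = 0b000010100
Split: l1_idx=0, l2_idx=2, offset=4
L1[0] = 1
L2[1][2] = 42
paddr = 42 * 8 + 4 = 340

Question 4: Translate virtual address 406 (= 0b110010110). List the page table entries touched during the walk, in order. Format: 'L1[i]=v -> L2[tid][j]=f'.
Answer: L1[6]=0 -> L2[0][2]=96

Derivation:
vaddr = 406 = 0b110010110
Split: l1_idx=6, l2_idx=2, offset=6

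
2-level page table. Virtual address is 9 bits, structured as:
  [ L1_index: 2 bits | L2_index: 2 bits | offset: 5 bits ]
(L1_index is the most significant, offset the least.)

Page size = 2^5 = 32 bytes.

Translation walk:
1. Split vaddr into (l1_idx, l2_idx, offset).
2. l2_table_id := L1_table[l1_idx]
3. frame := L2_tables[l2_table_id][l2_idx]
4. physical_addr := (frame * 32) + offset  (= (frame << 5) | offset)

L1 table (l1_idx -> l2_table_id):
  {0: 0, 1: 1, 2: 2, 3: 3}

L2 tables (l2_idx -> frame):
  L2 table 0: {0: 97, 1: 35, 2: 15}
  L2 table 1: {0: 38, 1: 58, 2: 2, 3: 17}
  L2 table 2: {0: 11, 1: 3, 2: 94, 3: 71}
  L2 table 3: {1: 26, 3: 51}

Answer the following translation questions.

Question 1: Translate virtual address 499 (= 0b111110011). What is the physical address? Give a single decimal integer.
Answer: 1651

Derivation:
vaddr = 499 = 0b111110011
Split: l1_idx=3, l2_idx=3, offset=19
L1[3] = 3
L2[3][3] = 51
paddr = 51 * 32 + 19 = 1651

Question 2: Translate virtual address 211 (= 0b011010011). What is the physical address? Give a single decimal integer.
vaddr = 211 = 0b011010011
Split: l1_idx=1, l2_idx=2, offset=19
L1[1] = 1
L2[1][2] = 2
paddr = 2 * 32 + 19 = 83

Answer: 83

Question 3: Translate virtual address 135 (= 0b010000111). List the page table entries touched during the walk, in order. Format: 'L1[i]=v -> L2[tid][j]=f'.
vaddr = 135 = 0b010000111
Split: l1_idx=1, l2_idx=0, offset=7

Answer: L1[1]=1 -> L2[1][0]=38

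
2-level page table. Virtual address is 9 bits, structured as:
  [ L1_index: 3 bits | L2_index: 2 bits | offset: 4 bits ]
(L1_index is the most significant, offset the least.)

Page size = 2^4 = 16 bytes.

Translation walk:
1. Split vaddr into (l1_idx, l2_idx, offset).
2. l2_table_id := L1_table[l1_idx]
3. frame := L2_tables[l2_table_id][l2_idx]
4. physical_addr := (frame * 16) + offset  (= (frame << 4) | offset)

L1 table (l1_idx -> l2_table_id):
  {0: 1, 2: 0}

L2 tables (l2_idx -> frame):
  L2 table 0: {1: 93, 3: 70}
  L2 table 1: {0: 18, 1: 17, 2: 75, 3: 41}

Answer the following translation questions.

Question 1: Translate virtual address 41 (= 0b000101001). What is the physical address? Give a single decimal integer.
vaddr = 41 = 0b000101001
Split: l1_idx=0, l2_idx=2, offset=9
L1[0] = 1
L2[1][2] = 75
paddr = 75 * 16 + 9 = 1209

Answer: 1209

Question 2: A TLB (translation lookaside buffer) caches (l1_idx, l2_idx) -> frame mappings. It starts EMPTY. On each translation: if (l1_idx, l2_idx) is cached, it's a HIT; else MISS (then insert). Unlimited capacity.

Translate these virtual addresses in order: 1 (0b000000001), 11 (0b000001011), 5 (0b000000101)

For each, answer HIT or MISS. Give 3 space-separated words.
vaddr=1: (0,0) not in TLB -> MISS, insert
vaddr=11: (0,0) in TLB -> HIT
vaddr=5: (0,0) in TLB -> HIT

Answer: MISS HIT HIT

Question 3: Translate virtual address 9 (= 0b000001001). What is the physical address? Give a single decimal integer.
vaddr = 9 = 0b000001001
Split: l1_idx=0, l2_idx=0, offset=9
L1[0] = 1
L2[1][0] = 18
paddr = 18 * 16 + 9 = 297

Answer: 297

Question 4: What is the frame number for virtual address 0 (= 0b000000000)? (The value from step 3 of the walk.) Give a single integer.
vaddr = 0: l1_idx=0, l2_idx=0
L1[0] = 1; L2[1][0] = 18

Answer: 18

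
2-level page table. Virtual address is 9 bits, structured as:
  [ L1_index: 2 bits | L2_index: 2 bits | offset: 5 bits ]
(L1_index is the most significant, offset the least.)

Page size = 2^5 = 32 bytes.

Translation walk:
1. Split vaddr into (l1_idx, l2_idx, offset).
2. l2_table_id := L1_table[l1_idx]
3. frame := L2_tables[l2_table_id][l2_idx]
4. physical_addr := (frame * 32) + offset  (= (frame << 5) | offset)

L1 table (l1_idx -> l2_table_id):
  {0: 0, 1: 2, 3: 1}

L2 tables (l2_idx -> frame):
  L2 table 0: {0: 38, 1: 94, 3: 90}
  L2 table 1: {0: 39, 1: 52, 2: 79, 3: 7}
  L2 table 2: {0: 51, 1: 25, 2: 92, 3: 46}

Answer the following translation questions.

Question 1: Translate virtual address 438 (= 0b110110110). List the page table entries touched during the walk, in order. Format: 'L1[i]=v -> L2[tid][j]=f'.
vaddr = 438 = 0b110110110
Split: l1_idx=3, l2_idx=1, offset=22

Answer: L1[3]=1 -> L2[1][1]=52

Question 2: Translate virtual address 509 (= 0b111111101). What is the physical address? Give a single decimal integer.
Answer: 253

Derivation:
vaddr = 509 = 0b111111101
Split: l1_idx=3, l2_idx=3, offset=29
L1[3] = 1
L2[1][3] = 7
paddr = 7 * 32 + 29 = 253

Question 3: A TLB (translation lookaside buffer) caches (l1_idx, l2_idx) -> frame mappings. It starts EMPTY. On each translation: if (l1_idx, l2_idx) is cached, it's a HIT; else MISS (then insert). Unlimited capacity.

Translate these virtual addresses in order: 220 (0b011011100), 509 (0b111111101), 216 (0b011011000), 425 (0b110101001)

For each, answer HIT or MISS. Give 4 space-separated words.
vaddr=220: (1,2) not in TLB -> MISS, insert
vaddr=509: (3,3) not in TLB -> MISS, insert
vaddr=216: (1,2) in TLB -> HIT
vaddr=425: (3,1) not in TLB -> MISS, insert

Answer: MISS MISS HIT MISS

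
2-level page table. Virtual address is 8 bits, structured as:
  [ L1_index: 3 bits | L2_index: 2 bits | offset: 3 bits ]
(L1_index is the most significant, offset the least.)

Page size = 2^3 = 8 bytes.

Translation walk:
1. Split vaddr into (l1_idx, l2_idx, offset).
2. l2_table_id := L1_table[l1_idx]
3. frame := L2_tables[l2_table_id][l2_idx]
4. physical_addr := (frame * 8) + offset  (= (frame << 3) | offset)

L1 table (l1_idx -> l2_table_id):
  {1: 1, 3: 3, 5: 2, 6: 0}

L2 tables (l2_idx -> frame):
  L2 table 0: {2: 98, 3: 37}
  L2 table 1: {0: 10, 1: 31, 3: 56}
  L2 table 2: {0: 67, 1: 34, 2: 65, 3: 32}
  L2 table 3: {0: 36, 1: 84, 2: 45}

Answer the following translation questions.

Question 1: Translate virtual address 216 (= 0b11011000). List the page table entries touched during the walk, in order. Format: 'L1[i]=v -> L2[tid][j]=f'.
vaddr = 216 = 0b11011000
Split: l1_idx=6, l2_idx=3, offset=0

Answer: L1[6]=0 -> L2[0][3]=37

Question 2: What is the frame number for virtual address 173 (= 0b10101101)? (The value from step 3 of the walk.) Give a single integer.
Answer: 34

Derivation:
vaddr = 173: l1_idx=5, l2_idx=1
L1[5] = 2; L2[2][1] = 34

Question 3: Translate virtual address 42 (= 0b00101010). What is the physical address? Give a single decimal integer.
Answer: 250

Derivation:
vaddr = 42 = 0b00101010
Split: l1_idx=1, l2_idx=1, offset=2
L1[1] = 1
L2[1][1] = 31
paddr = 31 * 8 + 2 = 250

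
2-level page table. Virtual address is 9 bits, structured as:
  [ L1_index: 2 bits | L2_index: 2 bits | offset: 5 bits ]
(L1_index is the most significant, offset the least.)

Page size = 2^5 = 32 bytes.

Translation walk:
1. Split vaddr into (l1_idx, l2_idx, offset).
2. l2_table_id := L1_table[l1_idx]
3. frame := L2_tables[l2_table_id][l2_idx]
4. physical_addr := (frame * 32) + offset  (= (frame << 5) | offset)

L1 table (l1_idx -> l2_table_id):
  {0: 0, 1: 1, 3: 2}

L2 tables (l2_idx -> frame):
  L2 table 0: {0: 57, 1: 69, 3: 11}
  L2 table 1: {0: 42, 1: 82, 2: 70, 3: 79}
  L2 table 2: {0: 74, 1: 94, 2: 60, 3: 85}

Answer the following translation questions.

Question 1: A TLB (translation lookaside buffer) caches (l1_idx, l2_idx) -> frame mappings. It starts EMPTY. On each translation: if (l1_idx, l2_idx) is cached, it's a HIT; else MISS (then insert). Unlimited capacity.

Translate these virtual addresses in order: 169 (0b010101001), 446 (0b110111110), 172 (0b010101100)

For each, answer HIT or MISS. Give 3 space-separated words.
Answer: MISS MISS HIT

Derivation:
vaddr=169: (1,1) not in TLB -> MISS, insert
vaddr=446: (3,1) not in TLB -> MISS, insert
vaddr=172: (1,1) in TLB -> HIT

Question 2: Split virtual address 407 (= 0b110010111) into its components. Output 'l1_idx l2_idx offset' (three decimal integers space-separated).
Answer: 3 0 23

Derivation:
vaddr = 407 = 0b110010111
  top 2 bits -> l1_idx = 3
  next 2 bits -> l2_idx = 0
  bottom 5 bits -> offset = 23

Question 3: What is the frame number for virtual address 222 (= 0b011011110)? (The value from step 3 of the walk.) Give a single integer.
Answer: 70

Derivation:
vaddr = 222: l1_idx=1, l2_idx=2
L1[1] = 1; L2[1][2] = 70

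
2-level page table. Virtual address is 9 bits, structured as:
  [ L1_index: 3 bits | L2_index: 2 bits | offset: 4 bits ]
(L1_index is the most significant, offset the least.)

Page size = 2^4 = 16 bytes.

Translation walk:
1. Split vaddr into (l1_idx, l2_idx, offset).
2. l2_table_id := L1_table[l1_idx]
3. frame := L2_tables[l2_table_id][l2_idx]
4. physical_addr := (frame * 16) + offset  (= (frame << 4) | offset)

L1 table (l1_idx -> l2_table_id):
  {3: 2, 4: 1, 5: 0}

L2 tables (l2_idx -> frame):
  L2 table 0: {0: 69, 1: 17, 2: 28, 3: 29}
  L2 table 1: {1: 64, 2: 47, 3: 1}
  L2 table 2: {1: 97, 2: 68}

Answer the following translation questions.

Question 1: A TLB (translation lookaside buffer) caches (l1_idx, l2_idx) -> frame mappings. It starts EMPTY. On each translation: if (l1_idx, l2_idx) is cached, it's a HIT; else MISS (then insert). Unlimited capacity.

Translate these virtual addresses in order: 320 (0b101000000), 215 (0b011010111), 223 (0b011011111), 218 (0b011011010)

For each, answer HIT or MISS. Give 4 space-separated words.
Answer: MISS MISS HIT HIT

Derivation:
vaddr=320: (5,0) not in TLB -> MISS, insert
vaddr=215: (3,1) not in TLB -> MISS, insert
vaddr=223: (3,1) in TLB -> HIT
vaddr=218: (3,1) in TLB -> HIT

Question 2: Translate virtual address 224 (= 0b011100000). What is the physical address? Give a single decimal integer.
Answer: 1088

Derivation:
vaddr = 224 = 0b011100000
Split: l1_idx=3, l2_idx=2, offset=0
L1[3] = 2
L2[2][2] = 68
paddr = 68 * 16 + 0 = 1088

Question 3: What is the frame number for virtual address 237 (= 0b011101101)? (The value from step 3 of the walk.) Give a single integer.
vaddr = 237: l1_idx=3, l2_idx=2
L1[3] = 2; L2[2][2] = 68

Answer: 68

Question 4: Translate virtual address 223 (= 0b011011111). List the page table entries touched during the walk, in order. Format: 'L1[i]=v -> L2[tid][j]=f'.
Answer: L1[3]=2 -> L2[2][1]=97

Derivation:
vaddr = 223 = 0b011011111
Split: l1_idx=3, l2_idx=1, offset=15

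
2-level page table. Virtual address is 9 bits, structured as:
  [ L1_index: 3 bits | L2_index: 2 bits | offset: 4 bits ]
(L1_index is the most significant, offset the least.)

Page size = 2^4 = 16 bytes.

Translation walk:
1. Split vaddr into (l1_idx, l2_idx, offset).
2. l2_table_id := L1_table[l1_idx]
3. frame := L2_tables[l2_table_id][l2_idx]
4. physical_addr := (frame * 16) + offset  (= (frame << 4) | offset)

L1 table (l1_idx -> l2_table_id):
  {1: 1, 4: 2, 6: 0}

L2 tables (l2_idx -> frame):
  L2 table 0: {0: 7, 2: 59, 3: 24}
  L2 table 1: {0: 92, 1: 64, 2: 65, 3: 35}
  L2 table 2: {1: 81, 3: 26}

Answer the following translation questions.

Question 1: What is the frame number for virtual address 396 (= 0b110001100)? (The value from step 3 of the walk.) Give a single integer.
Answer: 7

Derivation:
vaddr = 396: l1_idx=6, l2_idx=0
L1[6] = 0; L2[0][0] = 7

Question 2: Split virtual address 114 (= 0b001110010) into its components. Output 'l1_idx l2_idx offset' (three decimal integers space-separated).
Answer: 1 3 2

Derivation:
vaddr = 114 = 0b001110010
  top 3 bits -> l1_idx = 1
  next 2 bits -> l2_idx = 3
  bottom 4 bits -> offset = 2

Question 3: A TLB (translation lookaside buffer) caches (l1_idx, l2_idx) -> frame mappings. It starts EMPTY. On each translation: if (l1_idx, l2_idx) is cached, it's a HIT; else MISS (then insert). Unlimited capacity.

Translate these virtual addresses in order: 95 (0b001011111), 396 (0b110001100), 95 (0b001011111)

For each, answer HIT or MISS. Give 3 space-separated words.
Answer: MISS MISS HIT

Derivation:
vaddr=95: (1,1) not in TLB -> MISS, insert
vaddr=396: (6,0) not in TLB -> MISS, insert
vaddr=95: (1,1) in TLB -> HIT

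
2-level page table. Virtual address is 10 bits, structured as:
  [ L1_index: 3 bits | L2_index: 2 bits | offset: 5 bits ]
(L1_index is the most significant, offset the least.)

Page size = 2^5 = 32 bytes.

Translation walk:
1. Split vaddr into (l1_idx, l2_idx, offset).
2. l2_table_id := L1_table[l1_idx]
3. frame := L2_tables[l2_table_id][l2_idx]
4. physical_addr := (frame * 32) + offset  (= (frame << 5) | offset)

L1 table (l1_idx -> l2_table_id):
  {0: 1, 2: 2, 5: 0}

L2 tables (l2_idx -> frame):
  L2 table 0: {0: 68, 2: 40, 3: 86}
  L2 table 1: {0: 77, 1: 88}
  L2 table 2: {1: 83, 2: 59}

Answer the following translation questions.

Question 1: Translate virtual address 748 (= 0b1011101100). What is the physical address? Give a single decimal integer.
Answer: 2764

Derivation:
vaddr = 748 = 0b1011101100
Split: l1_idx=5, l2_idx=3, offset=12
L1[5] = 0
L2[0][3] = 86
paddr = 86 * 32 + 12 = 2764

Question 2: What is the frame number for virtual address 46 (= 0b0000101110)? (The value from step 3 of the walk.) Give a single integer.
Answer: 88

Derivation:
vaddr = 46: l1_idx=0, l2_idx=1
L1[0] = 1; L2[1][1] = 88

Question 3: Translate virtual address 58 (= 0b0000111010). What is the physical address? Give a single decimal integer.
Answer: 2842

Derivation:
vaddr = 58 = 0b0000111010
Split: l1_idx=0, l2_idx=1, offset=26
L1[0] = 1
L2[1][1] = 88
paddr = 88 * 32 + 26 = 2842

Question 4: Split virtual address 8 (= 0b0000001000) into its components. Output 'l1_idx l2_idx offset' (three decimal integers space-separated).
Answer: 0 0 8

Derivation:
vaddr = 8 = 0b0000001000
  top 3 bits -> l1_idx = 0
  next 2 bits -> l2_idx = 0
  bottom 5 bits -> offset = 8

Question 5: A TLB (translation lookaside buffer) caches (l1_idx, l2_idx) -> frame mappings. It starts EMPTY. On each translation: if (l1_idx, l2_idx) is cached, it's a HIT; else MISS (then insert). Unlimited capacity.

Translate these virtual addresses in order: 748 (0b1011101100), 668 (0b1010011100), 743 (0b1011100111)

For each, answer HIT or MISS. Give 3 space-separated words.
Answer: MISS MISS HIT

Derivation:
vaddr=748: (5,3) not in TLB -> MISS, insert
vaddr=668: (5,0) not in TLB -> MISS, insert
vaddr=743: (5,3) in TLB -> HIT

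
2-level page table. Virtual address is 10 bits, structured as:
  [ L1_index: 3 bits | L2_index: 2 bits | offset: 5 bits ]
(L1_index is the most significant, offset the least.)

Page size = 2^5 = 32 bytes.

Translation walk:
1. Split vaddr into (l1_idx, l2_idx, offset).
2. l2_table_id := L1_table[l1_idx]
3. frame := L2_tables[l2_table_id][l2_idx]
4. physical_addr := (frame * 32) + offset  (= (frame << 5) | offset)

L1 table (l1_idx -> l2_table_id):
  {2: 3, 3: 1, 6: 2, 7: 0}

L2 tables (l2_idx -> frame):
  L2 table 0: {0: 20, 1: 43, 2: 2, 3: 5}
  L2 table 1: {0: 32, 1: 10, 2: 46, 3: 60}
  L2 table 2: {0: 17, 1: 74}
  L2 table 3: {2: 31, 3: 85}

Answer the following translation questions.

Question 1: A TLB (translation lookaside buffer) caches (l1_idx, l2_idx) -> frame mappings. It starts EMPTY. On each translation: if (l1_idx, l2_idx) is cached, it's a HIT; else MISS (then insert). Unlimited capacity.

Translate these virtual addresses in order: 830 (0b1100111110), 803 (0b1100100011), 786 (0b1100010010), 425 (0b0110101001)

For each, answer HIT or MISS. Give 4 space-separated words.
vaddr=830: (6,1) not in TLB -> MISS, insert
vaddr=803: (6,1) in TLB -> HIT
vaddr=786: (6,0) not in TLB -> MISS, insert
vaddr=425: (3,1) not in TLB -> MISS, insert

Answer: MISS HIT MISS MISS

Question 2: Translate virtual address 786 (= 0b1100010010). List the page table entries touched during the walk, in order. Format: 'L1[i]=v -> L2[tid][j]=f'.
Answer: L1[6]=2 -> L2[2][0]=17

Derivation:
vaddr = 786 = 0b1100010010
Split: l1_idx=6, l2_idx=0, offset=18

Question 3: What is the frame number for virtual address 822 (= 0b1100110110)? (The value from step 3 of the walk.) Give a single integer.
Answer: 74

Derivation:
vaddr = 822: l1_idx=6, l2_idx=1
L1[6] = 2; L2[2][1] = 74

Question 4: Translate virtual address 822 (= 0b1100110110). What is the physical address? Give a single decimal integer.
Answer: 2390

Derivation:
vaddr = 822 = 0b1100110110
Split: l1_idx=6, l2_idx=1, offset=22
L1[6] = 2
L2[2][1] = 74
paddr = 74 * 32 + 22 = 2390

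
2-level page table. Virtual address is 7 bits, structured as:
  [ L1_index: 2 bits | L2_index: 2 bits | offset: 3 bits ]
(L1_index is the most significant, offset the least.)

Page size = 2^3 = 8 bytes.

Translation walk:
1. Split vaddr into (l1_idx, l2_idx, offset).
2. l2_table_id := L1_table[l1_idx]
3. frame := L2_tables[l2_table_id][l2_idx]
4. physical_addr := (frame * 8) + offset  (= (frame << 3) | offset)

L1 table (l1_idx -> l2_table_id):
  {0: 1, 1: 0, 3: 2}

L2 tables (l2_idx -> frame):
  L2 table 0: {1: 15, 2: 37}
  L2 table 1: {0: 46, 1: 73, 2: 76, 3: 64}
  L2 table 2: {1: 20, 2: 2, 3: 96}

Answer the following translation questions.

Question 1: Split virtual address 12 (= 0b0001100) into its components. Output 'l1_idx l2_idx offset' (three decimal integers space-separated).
vaddr = 12 = 0b0001100
  top 2 bits -> l1_idx = 0
  next 2 bits -> l2_idx = 1
  bottom 3 bits -> offset = 4

Answer: 0 1 4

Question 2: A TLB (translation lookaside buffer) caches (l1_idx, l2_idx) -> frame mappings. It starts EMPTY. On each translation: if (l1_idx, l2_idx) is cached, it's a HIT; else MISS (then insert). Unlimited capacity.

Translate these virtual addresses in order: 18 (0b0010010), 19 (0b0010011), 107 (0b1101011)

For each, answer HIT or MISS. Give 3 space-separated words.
Answer: MISS HIT MISS

Derivation:
vaddr=18: (0,2) not in TLB -> MISS, insert
vaddr=19: (0,2) in TLB -> HIT
vaddr=107: (3,1) not in TLB -> MISS, insert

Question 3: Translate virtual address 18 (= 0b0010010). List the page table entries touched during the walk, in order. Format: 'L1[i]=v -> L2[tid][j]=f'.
vaddr = 18 = 0b0010010
Split: l1_idx=0, l2_idx=2, offset=2

Answer: L1[0]=1 -> L2[1][2]=76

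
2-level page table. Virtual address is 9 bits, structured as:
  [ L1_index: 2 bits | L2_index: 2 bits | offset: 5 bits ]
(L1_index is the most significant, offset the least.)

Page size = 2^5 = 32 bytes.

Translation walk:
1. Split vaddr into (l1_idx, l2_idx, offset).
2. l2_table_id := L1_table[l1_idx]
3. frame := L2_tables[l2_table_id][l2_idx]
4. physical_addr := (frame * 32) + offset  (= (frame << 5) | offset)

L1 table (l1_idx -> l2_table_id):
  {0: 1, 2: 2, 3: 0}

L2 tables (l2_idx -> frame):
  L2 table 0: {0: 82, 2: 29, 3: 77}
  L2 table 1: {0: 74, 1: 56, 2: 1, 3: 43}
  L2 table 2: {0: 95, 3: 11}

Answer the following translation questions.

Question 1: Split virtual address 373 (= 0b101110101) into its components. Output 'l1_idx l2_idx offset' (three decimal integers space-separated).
vaddr = 373 = 0b101110101
  top 2 bits -> l1_idx = 2
  next 2 bits -> l2_idx = 3
  bottom 5 bits -> offset = 21

Answer: 2 3 21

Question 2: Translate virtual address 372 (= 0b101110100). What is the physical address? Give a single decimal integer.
vaddr = 372 = 0b101110100
Split: l1_idx=2, l2_idx=3, offset=20
L1[2] = 2
L2[2][3] = 11
paddr = 11 * 32 + 20 = 372

Answer: 372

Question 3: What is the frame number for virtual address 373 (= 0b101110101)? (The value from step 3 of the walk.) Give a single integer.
vaddr = 373: l1_idx=2, l2_idx=3
L1[2] = 2; L2[2][3] = 11

Answer: 11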